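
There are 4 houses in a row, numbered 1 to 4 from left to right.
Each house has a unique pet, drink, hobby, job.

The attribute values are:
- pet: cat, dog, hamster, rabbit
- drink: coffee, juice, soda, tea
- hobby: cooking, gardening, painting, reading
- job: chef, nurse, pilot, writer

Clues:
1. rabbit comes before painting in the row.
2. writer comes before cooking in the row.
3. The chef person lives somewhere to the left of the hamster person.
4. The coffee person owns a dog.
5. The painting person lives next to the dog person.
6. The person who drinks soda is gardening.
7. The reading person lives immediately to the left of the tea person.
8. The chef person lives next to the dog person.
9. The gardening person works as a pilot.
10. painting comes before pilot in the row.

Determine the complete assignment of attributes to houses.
Solution:

House | Pet | Drink | Hobby | Job
---------------------------------
  1   | rabbit | juice | reading | writer
  2   | cat | tea | painting | chef
  3   | dog | coffee | cooking | nurse
  4   | hamster | soda | gardening | pilot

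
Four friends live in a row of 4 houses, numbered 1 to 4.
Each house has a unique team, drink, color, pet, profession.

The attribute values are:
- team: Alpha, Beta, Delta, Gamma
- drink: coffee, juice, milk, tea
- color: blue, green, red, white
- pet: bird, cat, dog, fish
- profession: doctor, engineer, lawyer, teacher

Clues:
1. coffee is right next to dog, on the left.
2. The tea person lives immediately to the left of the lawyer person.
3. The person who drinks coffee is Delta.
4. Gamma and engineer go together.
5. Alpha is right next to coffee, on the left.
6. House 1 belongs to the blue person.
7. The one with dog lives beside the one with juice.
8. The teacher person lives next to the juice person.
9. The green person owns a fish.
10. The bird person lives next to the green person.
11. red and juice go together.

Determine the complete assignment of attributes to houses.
Solution:

House | Team | Drink | Color | Pet | Profession
-----------------------------------------------
  1   | Alpha | tea | blue | bird | doctor
  2   | Delta | coffee | green | fish | lawyer
  3   | Beta | milk | white | dog | teacher
  4   | Gamma | juice | red | cat | engineer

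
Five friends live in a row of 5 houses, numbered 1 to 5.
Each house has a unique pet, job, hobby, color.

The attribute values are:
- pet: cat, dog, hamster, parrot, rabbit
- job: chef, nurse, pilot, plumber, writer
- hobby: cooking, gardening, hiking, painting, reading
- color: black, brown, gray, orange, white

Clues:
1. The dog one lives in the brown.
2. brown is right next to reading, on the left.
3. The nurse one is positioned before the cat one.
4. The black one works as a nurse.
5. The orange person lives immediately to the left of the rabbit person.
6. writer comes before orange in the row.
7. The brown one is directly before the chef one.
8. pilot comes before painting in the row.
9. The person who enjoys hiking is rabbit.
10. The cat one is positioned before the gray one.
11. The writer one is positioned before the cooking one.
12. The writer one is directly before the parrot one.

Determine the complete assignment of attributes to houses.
Solution:

House | Pet | Job | Hobby | Color
---------------------------------
  1   | dog | writer | gardening | brown
  2   | parrot | chef | reading | orange
  3   | rabbit | nurse | hiking | black
  4   | cat | pilot | cooking | white
  5   | hamster | plumber | painting | gray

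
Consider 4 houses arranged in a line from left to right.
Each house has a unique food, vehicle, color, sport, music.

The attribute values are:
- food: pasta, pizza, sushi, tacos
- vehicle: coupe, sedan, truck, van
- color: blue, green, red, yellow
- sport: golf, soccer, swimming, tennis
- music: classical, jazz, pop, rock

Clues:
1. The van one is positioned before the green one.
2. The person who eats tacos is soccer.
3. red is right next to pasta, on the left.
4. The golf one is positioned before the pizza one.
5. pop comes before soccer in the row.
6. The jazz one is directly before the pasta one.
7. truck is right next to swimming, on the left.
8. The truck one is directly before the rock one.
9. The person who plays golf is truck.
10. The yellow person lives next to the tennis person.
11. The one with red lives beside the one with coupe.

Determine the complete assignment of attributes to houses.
Solution:

House | Food | Vehicle | Color | Sport | Music
----------------------------------------------
  1   | sushi | truck | red | golf | jazz
  2   | pasta | coupe | yellow | swimming | rock
  3   | pizza | van | blue | tennis | pop
  4   | tacos | sedan | green | soccer | classical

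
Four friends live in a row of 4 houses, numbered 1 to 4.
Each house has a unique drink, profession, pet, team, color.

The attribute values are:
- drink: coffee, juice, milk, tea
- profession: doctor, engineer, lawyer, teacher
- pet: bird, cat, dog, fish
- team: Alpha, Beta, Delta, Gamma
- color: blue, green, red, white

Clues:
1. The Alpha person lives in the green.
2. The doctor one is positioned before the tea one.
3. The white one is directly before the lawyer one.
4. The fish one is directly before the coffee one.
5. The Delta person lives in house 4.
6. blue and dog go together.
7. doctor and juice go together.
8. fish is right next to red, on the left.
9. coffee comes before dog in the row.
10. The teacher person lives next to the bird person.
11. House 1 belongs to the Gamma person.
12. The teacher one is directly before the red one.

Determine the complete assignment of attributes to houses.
Solution:

House | Drink | Profession | Pet | Team | Color
-----------------------------------------------
  1   | milk | teacher | fish | Gamma | white
  2   | coffee | lawyer | bird | Beta | red
  3   | juice | doctor | cat | Alpha | green
  4   | tea | engineer | dog | Delta | blue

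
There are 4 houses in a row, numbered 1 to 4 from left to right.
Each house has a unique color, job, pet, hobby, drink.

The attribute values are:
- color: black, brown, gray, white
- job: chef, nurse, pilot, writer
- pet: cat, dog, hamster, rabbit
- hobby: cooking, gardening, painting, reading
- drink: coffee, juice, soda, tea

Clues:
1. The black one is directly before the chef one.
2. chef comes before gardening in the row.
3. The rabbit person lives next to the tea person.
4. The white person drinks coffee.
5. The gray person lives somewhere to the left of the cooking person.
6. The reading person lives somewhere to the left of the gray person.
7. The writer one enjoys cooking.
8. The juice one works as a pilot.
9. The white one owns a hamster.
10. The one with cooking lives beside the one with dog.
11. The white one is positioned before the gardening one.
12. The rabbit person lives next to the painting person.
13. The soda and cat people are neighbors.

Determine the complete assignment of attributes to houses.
Solution:

House | Color | Job | Pet | Hobby | Drink
-----------------------------------------
  1   | black | nurse | rabbit | reading | soda
  2   | gray | chef | cat | painting | tea
  3   | white | writer | hamster | cooking | coffee
  4   | brown | pilot | dog | gardening | juice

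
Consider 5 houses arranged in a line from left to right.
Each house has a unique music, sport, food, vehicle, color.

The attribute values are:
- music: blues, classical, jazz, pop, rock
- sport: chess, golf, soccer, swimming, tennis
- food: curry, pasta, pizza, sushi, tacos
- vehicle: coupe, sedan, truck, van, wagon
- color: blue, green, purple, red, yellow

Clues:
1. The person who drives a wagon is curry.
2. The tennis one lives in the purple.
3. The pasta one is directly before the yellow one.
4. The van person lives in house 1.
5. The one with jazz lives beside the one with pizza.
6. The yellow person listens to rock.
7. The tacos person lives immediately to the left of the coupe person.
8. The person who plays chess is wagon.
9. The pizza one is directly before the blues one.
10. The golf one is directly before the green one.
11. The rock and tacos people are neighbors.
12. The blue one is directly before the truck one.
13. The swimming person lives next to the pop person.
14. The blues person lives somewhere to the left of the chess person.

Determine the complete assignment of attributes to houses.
Solution:

House | Music | Sport | Food | Vehicle | Color
----------------------------------------------
  1   | jazz | soccer | pasta | van | blue
  2   | rock | golf | pizza | truck | yellow
  3   | blues | swimming | tacos | sedan | green
  4   | pop | tennis | sushi | coupe | purple
  5   | classical | chess | curry | wagon | red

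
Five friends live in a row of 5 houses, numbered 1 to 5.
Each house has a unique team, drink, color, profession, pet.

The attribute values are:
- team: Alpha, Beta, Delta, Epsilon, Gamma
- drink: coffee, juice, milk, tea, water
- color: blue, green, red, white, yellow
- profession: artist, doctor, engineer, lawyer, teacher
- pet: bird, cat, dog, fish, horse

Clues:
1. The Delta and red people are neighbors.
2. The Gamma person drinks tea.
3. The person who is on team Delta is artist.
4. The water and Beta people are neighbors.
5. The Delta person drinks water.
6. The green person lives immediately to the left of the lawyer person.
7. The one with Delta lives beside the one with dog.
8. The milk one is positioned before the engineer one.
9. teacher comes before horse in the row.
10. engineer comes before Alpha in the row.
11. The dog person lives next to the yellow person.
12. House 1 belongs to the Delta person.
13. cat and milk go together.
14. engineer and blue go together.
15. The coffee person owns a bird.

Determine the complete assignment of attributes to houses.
Solution:

House | Team | Drink | Color | Profession | Pet
-----------------------------------------------
  1   | Delta | water | green | artist | fish
  2   | Beta | juice | red | lawyer | dog
  3   | Epsilon | milk | yellow | teacher | cat
  4   | Gamma | tea | blue | engineer | horse
  5   | Alpha | coffee | white | doctor | bird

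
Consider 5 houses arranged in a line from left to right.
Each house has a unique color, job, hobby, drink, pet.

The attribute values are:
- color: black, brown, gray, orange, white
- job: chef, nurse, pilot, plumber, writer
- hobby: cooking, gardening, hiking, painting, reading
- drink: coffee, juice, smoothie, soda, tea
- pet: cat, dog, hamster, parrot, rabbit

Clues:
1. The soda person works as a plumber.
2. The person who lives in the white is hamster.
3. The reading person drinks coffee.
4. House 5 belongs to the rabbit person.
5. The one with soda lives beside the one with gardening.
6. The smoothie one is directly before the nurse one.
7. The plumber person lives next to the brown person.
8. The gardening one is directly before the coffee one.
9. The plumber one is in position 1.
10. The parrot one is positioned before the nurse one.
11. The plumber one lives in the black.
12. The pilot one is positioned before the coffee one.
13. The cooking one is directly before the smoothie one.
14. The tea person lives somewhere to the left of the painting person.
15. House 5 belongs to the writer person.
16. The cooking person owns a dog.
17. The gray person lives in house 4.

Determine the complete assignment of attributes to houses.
Solution:

House | Color | Job | Hobby | Drink | Pet
-----------------------------------------
  1   | black | plumber | cooking | soda | dog
  2   | brown | pilot | gardening | smoothie | parrot
  3   | white | nurse | reading | coffee | hamster
  4   | gray | chef | hiking | tea | cat
  5   | orange | writer | painting | juice | rabbit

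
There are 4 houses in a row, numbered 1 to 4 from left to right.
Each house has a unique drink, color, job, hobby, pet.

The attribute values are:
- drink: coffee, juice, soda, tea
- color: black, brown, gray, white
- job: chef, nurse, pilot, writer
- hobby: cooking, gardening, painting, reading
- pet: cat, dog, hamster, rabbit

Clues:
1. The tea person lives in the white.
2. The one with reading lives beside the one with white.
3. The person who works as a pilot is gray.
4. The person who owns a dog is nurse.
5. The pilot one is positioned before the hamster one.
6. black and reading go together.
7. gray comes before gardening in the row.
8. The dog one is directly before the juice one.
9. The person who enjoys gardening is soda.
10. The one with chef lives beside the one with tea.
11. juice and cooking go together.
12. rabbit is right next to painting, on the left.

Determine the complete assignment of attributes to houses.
Solution:

House | Drink | Color | Job | Hobby | Pet
-----------------------------------------
  1   | coffee | black | chef | reading | rabbit
  2   | tea | white | nurse | painting | dog
  3   | juice | gray | pilot | cooking | cat
  4   | soda | brown | writer | gardening | hamster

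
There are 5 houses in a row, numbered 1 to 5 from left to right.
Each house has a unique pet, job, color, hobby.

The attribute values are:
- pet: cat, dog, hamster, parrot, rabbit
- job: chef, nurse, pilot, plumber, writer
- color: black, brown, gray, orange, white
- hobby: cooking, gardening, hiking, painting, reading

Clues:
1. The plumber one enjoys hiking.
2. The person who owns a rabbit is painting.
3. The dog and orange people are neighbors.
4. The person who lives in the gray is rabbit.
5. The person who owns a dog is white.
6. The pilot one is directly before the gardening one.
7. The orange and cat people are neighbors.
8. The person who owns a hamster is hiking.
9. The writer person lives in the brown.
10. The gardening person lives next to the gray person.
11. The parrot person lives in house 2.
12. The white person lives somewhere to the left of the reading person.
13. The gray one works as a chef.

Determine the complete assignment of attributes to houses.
Solution:

House | Pet | Job | Color | Hobby
---------------------------------
  1   | dog | nurse | white | cooking
  2   | parrot | pilot | orange | reading
  3   | cat | writer | brown | gardening
  4   | rabbit | chef | gray | painting
  5   | hamster | plumber | black | hiking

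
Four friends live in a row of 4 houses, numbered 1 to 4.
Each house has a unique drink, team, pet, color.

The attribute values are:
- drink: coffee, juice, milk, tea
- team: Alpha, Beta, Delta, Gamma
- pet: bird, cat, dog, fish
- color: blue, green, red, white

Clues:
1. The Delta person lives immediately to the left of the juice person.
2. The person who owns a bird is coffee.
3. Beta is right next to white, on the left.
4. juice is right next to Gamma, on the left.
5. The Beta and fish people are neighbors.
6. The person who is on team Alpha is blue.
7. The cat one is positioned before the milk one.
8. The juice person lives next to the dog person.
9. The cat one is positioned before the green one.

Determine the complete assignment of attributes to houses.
Solution:

House | Drink | Team | Pet | Color
----------------------------------
  1   | coffee | Beta | bird | red
  2   | tea | Delta | fish | white
  3   | juice | Alpha | cat | blue
  4   | milk | Gamma | dog | green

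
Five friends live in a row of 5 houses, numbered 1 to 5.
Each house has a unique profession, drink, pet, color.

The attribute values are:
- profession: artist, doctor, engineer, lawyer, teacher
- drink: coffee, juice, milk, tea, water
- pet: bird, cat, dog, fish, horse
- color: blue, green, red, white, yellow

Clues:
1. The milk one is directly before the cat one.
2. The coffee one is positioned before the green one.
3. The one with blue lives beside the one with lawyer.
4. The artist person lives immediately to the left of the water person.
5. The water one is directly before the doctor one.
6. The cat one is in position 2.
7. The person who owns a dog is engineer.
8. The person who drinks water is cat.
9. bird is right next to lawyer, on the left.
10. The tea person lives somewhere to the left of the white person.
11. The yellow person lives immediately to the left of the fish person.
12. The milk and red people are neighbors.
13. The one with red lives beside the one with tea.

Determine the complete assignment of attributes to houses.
Solution:

House | Profession | Drink | Pet | Color
----------------------------------------
  1   | artist | milk | bird | blue
  2   | lawyer | water | cat | red
  3   | doctor | tea | horse | yellow
  4   | teacher | coffee | fish | white
  5   | engineer | juice | dog | green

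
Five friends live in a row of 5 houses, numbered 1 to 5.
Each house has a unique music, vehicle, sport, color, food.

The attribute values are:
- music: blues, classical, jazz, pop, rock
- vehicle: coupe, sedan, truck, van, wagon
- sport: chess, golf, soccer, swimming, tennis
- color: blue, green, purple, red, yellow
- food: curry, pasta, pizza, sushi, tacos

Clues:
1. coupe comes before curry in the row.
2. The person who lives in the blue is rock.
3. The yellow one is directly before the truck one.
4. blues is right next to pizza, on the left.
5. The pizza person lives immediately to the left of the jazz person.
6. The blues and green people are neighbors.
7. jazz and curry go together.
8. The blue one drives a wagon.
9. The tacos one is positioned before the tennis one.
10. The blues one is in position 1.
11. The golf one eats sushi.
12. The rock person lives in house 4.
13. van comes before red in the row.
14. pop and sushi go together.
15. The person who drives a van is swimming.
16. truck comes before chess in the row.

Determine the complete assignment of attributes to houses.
Solution:

House | Music | Vehicle | Sport | Color | Food
----------------------------------------------
  1   | blues | coupe | soccer | yellow | tacos
  2   | classical | truck | tennis | green | pizza
  3   | jazz | van | swimming | purple | curry
  4   | rock | wagon | chess | blue | pasta
  5   | pop | sedan | golf | red | sushi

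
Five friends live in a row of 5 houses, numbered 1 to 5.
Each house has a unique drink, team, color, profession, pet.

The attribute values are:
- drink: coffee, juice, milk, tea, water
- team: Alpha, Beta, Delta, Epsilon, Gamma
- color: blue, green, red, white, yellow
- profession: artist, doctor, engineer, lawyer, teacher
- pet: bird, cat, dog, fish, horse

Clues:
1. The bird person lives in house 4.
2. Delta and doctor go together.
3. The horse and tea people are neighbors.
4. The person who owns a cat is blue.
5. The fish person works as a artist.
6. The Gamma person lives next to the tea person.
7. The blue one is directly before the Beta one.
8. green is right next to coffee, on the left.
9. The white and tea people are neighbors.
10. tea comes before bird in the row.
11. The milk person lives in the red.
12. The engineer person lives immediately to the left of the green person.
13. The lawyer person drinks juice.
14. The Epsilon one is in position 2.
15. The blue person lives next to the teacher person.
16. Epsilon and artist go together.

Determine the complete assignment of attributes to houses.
Solution:

House | Drink | Team | Color | Profession | Pet
-----------------------------------------------
  1   | water | Gamma | white | engineer | horse
  2   | tea | Epsilon | green | artist | fish
  3   | coffee | Delta | blue | doctor | cat
  4   | milk | Beta | red | teacher | bird
  5   | juice | Alpha | yellow | lawyer | dog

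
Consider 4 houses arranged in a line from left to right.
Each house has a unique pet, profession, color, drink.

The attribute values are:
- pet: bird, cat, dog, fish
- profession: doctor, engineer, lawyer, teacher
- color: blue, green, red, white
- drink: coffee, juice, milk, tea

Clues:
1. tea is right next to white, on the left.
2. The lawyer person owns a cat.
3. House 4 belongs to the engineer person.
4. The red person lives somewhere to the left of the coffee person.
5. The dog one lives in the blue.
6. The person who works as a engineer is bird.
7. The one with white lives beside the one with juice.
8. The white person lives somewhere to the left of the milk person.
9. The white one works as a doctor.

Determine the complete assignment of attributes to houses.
Solution:

House | Pet | Profession | Color | Drink
----------------------------------------
  1   | cat | lawyer | red | tea
  2   | fish | doctor | white | coffee
  3   | dog | teacher | blue | juice
  4   | bird | engineer | green | milk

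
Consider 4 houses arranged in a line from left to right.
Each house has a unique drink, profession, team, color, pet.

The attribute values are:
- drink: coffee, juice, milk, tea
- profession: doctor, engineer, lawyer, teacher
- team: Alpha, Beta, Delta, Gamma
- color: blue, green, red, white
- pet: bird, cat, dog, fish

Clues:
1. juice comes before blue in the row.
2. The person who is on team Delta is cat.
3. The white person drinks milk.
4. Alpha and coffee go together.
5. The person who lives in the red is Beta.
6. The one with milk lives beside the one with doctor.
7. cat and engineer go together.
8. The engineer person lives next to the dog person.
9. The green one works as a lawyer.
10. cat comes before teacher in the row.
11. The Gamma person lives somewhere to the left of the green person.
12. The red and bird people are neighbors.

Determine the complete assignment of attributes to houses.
Solution:

House | Drink | Profession | Team | Color | Pet
-----------------------------------------------
  1   | milk | engineer | Delta | white | cat
  2   | juice | doctor | Beta | red | dog
  3   | tea | teacher | Gamma | blue | bird
  4   | coffee | lawyer | Alpha | green | fish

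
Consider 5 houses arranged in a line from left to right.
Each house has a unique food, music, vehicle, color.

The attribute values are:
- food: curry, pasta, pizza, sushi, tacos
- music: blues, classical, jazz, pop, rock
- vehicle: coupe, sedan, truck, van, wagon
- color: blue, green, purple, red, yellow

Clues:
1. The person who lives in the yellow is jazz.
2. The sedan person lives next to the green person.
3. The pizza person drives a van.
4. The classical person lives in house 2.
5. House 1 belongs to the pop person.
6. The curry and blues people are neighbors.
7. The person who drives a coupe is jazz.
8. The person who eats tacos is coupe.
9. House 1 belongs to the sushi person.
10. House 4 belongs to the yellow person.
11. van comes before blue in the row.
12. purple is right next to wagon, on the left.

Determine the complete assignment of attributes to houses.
Solution:

House | Food | Music | Vehicle | Color
--------------------------------------
  1   | sushi | pop | sedan | purple
  2   | curry | classical | wagon | green
  3   | pizza | blues | van | red
  4   | tacos | jazz | coupe | yellow
  5   | pasta | rock | truck | blue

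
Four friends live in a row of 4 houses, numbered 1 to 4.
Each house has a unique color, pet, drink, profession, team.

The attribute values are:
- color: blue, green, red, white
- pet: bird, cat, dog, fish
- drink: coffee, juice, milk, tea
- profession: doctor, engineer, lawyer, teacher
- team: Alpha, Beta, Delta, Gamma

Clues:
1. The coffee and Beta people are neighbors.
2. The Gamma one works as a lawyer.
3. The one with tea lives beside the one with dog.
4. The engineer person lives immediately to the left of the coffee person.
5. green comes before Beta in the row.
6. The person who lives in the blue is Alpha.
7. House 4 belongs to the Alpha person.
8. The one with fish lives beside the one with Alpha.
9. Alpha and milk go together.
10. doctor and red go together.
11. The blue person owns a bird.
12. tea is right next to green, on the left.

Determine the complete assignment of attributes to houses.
Solution:

House | Color | Pet | Drink | Profession | Team
-----------------------------------------------
  1   | white | cat | tea | engineer | Delta
  2   | green | dog | coffee | lawyer | Gamma
  3   | red | fish | juice | doctor | Beta
  4   | blue | bird | milk | teacher | Alpha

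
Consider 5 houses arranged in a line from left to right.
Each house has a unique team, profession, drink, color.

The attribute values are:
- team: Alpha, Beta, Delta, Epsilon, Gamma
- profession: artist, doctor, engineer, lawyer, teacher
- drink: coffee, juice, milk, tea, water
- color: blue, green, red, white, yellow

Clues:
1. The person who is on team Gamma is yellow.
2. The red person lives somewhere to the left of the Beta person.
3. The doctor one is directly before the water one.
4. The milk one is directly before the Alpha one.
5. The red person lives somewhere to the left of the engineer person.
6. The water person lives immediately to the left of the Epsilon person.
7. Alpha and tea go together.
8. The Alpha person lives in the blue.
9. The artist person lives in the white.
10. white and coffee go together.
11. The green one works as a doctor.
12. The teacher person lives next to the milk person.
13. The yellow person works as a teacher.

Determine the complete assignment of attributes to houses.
Solution:

House | Team | Profession | Drink | Color
-----------------------------------------
  1   | Delta | doctor | juice | green
  2   | Gamma | teacher | water | yellow
  3   | Epsilon | lawyer | milk | red
  4   | Alpha | engineer | tea | blue
  5   | Beta | artist | coffee | white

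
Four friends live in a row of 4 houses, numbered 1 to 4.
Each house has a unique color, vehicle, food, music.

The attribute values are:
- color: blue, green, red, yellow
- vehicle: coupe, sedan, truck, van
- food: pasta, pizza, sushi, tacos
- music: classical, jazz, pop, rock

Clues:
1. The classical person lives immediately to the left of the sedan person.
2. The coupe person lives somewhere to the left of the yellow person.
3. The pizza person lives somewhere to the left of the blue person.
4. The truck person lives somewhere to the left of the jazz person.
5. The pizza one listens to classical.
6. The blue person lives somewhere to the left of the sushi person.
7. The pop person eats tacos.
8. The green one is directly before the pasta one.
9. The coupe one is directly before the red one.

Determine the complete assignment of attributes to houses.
Solution:

House | Color | Vehicle | Food | Music
--------------------------------------
  1   | green | coupe | pizza | classical
  2   | red | sedan | pasta | rock
  3   | blue | truck | tacos | pop
  4   | yellow | van | sushi | jazz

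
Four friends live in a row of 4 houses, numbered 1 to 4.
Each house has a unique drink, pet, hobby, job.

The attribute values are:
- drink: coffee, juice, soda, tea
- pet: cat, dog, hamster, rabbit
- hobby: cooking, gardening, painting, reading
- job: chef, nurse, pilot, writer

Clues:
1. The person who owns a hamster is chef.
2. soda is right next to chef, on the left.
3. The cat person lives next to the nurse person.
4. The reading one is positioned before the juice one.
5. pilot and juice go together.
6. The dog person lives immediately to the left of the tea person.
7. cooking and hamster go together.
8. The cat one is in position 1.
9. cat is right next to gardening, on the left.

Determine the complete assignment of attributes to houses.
Solution:

House | Drink | Pet | Hobby | Job
---------------------------------
  1   | coffee | cat | reading | writer
  2   | soda | dog | gardening | nurse
  3   | tea | hamster | cooking | chef
  4   | juice | rabbit | painting | pilot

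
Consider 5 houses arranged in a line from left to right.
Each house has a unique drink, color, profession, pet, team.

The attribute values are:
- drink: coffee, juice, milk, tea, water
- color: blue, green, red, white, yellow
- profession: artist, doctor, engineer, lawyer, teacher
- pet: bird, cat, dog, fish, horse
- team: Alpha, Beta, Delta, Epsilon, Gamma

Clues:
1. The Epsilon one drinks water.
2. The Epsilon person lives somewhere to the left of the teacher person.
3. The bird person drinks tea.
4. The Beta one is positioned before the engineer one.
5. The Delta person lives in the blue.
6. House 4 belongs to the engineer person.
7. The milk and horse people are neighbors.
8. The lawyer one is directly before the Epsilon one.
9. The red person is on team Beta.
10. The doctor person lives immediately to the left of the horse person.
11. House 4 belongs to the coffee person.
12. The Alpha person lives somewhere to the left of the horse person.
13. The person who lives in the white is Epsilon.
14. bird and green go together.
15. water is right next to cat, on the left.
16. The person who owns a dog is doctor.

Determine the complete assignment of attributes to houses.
Solution:

House | Drink | Color | Profession | Pet | Team
-----------------------------------------------
  1   | milk | yellow | doctor | dog | Alpha
  2   | juice | red | lawyer | horse | Beta
  3   | water | white | artist | fish | Epsilon
  4   | coffee | blue | engineer | cat | Delta
  5   | tea | green | teacher | bird | Gamma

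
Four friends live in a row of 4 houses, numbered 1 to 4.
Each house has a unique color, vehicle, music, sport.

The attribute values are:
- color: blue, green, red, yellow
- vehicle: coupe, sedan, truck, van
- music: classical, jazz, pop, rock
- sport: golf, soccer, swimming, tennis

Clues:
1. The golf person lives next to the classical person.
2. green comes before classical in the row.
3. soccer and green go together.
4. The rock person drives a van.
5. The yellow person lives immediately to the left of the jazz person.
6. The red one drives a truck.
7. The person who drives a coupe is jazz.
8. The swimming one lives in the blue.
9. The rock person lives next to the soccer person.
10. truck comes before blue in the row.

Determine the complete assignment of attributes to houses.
Solution:

House | Color | Vehicle | Music | Sport
---------------------------------------
  1   | yellow | van | rock | tennis
  2   | green | coupe | jazz | soccer
  3   | red | truck | pop | golf
  4   | blue | sedan | classical | swimming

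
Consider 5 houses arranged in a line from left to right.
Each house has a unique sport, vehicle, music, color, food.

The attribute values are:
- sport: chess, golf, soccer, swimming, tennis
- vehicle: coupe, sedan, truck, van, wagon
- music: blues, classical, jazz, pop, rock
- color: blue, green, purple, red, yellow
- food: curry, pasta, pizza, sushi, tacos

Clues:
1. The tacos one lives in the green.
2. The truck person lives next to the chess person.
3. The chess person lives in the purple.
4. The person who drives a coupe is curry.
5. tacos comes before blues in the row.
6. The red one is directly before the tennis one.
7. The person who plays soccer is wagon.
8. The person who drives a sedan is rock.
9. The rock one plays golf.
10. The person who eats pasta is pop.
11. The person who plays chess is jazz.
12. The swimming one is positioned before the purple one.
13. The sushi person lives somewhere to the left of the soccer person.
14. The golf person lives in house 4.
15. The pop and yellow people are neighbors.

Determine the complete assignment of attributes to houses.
Solution:

House | Sport | Vehicle | Music | Color | Food
----------------------------------------------
  1   | swimming | van | pop | red | pasta
  2   | tennis | truck | classical | yellow | sushi
  3   | chess | coupe | jazz | purple | curry
  4   | golf | sedan | rock | green | tacos
  5   | soccer | wagon | blues | blue | pizza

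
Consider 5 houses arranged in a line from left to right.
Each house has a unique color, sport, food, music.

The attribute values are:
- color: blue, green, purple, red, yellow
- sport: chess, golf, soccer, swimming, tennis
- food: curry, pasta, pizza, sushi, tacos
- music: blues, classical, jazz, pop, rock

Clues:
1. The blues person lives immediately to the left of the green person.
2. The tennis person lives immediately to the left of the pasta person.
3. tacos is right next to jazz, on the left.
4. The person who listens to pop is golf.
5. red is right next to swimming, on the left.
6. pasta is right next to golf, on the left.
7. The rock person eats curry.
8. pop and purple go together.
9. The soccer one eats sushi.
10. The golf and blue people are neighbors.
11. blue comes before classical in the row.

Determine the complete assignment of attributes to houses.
Solution:

House | Color | Sport | Food | Music
------------------------------------
  1   | red | tennis | tacos | blues
  2   | green | swimming | pasta | jazz
  3   | purple | golf | pizza | pop
  4   | blue | chess | curry | rock
  5   | yellow | soccer | sushi | classical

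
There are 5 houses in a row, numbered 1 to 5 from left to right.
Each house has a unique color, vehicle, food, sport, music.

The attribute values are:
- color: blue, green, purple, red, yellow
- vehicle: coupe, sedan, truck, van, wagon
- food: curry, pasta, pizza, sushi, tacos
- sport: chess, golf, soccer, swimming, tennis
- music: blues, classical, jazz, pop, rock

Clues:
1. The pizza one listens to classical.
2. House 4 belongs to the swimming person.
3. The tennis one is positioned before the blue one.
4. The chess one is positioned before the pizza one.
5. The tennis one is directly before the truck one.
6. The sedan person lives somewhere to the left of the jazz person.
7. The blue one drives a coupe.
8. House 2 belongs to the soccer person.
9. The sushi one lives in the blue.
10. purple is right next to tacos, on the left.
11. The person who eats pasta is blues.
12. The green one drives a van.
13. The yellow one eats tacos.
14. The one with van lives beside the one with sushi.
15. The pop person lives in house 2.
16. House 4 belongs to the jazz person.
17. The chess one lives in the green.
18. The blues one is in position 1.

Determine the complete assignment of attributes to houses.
Solution:

House | Color | Vehicle | Food | Sport | Music
----------------------------------------------
  1   | purple | sedan | pasta | tennis | blues
  2   | yellow | truck | tacos | soccer | pop
  3   | green | van | curry | chess | rock
  4   | blue | coupe | sushi | swimming | jazz
  5   | red | wagon | pizza | golf | classical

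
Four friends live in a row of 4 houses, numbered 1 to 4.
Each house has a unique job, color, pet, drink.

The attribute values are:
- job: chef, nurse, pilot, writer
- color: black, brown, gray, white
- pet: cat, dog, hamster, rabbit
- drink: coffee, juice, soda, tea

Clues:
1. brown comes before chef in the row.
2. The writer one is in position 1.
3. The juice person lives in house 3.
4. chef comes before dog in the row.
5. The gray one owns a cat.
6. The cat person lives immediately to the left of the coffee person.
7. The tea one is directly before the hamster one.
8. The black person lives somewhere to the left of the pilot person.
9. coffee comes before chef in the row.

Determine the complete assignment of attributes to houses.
Solution:

House | Job | Color | Pet | Drink
---------------------------------
  1   | writer | gray | cat | tea
  2   | nurse | brown | hamster | coffee
  3   | chef | black | rabbit | juice
  4   | pilot | white | dog | soda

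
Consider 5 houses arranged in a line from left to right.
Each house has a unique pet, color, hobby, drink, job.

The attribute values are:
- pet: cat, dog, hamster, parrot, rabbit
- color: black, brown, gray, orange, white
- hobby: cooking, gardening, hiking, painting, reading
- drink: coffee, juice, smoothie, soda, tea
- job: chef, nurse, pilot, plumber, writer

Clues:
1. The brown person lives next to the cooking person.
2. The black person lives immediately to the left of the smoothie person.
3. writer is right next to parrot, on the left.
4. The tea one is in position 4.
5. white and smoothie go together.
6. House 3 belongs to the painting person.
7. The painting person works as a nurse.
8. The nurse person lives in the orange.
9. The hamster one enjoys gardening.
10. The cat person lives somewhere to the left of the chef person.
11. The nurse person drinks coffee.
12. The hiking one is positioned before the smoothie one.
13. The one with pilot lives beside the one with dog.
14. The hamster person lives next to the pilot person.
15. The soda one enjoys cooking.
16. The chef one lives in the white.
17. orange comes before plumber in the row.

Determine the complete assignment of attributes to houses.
Solution:

House | Pet | Color | Hobby | Drink | Job
-----------------------------------------
  1   | hamster | brown | gardening | juice | writer
  2   | parrot | gray | cooking | soda | pilot
  3   | dog | orange | painting | coffee | nurse
  4   | cat | black | hiking | tea | plumber
  5   | rabbit | white | reading | smoothie | chef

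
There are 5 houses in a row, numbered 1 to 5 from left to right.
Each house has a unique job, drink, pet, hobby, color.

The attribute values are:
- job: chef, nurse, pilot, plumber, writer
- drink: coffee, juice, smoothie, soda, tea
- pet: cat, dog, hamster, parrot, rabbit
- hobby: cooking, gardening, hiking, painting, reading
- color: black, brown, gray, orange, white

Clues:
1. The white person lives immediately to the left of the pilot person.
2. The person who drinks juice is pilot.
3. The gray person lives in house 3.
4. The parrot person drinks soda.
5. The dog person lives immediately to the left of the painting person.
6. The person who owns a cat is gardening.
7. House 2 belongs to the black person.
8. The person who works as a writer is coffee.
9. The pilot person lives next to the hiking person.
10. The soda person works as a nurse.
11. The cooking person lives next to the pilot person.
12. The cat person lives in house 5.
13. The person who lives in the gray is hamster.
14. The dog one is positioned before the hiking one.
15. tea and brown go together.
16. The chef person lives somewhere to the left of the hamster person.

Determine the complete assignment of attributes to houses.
Solution:

House | Job | Drink | Pet | Hobby | Color
-----------------------------------------
  1   | chef | smoothie | dog | cooking | white
  2   | pilot | juice | rabbit | painting | black
  3   | writer | coffee | hamster | hiking | gray
  4   | nurse | soda | parrot | reading | orange
  5   | plumber | tea | cat | gardening | brown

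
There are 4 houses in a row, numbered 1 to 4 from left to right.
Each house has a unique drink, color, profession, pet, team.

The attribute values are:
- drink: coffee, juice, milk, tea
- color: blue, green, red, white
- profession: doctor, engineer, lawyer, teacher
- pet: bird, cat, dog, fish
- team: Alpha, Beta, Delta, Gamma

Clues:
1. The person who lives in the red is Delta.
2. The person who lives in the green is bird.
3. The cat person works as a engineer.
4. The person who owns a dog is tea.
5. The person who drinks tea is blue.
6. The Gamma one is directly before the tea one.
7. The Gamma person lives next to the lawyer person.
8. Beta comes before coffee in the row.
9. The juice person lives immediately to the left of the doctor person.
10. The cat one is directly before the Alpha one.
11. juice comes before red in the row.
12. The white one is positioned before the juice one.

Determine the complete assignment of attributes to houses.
Solution:

House | Drink | Color | Profession | Pet | Team
-----------------------------------------------
  1   | milk | white | engineer | cat | Gamma
  2   | tea | blue | lawyer | dog | Alpha
  3   | juice | green | teacher | bird | Beta
  4   | coffee | red | doctor | fish | Delta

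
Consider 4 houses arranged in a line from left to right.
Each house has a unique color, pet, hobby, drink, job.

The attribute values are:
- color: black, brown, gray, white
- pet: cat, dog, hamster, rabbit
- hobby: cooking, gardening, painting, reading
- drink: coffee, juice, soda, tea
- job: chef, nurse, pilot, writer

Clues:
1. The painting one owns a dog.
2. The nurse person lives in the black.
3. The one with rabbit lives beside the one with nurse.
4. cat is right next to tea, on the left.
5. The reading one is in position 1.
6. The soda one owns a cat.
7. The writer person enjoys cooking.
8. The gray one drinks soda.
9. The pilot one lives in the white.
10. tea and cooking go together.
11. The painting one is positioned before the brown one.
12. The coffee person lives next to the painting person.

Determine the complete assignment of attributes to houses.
Solution:

House | Color | Pet | Hobby | Drink | Job
-----------------------------------------
  1   | white | rabbit | reading | coffee | pilot
  2   | black | dog | painting | juice | nurse
  3   | gray | cat | gardening | soda | chef
  4   | brown | hamster | cooking | tea | writer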